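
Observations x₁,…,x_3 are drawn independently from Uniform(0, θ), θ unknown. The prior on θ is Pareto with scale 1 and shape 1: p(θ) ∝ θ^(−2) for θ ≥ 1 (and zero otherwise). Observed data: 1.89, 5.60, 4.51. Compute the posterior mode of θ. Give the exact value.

The Uniform(0, θ) likelihood is θ^(−n) for θ ≥ max(xᵢ), zero otherwise. Here max(xᵢ) = 5.60.
Posterior ∝ θ^(−2) · θ^(−3) = θ^(−5) on θ ≥ max(1, 5.60) = 5.60.
This density is strictly decreasing in θ, so the posterior mode lies at the lower boundary of the support.

θ̂_MAP = 5.60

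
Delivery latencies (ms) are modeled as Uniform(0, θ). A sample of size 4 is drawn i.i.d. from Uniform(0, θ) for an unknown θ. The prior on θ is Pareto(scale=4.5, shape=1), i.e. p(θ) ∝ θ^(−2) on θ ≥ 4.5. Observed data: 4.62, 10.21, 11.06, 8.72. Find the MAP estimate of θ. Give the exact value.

θ̂_MAP = 11.06

The Uniform(0, θ) likelihood is θ^(−n) for θ ≥ max(xᵢ), zero otherwise. Here max(xᵢ) = 11.06.
Posterior ∝ θ^(−2) · θ^(−4) = θ^(−6) on θ ≥ max(4.5, 11.06) = 11.06.
This density is strictly decreasing in θ, so the posterior mode lies at the lower boundary of the support.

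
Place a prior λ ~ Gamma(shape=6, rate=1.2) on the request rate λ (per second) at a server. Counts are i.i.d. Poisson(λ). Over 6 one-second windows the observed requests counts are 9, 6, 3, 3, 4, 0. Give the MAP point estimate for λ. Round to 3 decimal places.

Σxᵢ = 9+6+3+3+4+0 = 25, with n = 6.
Posterior ∝ λ^5e^(−1.2λ) · λ^25e^(−6λ) = λ^30e^(−7.2λ), i.e. Gamma(shape=31, rate=7.2).
The mode of a Gamma(a, b) with a ≥ 1 (shape–rate) is (a−1)/b = 30/7.2 ≈ 4.167.

λ̂_MAP = 4.167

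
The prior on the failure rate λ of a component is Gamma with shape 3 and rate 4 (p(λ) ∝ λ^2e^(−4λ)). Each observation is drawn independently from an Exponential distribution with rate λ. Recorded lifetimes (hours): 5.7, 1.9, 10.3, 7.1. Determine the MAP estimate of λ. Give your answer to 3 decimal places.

The Exponential(rate=λ) likelihood is ∝ λ^n e^(−λΣtᵢ). Here n = 4 and Σtᵢ = 5.7 + 1.9 + 10.3 + 7.1 = 25.
Posterior ∝ λ^2e^(−4λ) · λ^4e^(−25λ) = λ^6e^(−29λ), i.e. Gamma(7, 29).
Mode = (a−1)/b = 6/29 ≈ 0.207.

λ̂_MAP = 0.207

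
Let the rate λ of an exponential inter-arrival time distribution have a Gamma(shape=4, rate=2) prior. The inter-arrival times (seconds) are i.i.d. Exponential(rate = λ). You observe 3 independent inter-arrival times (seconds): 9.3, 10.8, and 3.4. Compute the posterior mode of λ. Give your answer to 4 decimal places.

The Exponential(rate=λ) likelihood is ∝ λ^n e^(−λΣtᵢ). Here n = 3 and Σtᵢ = 9.3 + 10.8 + 3.4 = 23.5.
Posterior ∝ λ^3e^(−2λ) · λ^3e^(−23.5λ) = λ^6e^(−25.5λ), i.e. Gamma(7, 25.5).
Mode = (a−1)/b = 6/25.5 ≈ 0.2353.

λ̂_MAP = 0.2353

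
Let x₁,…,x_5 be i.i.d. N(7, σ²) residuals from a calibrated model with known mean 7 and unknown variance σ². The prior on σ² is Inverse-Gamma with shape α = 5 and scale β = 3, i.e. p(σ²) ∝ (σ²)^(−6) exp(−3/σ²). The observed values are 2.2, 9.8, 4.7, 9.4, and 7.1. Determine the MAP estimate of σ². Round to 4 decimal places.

Sum of squared deviations about the known mean: SS = (2.2−7)² + (9.8−7)² + (4.7−7)² + (9.4−7)² + (7.1−7)² = 41.94.
The Normal likelihood contributes (σ²)^(−n/2) exp(−SS/(2σ²)), so the posterior is Inverse-Gamma(α + n/2, β + SS/2) = Inverse-Gamma(7.5, 23.97).
The mode of Inverse-Gamma(a, b) is b/(a+1) = 23.97/8.5 ≈ 2.8200.

σ̂²_MAP = 2.8200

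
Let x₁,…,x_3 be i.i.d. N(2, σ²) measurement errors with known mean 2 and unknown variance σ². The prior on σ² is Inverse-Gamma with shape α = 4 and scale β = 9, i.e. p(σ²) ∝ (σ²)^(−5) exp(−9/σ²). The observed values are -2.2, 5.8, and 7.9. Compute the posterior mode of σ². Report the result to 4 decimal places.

Sum of squared deviations about the known mean: SS = (-2.2−2)² + (5.8−2)² + (7.9−2)² = 66.89.
The Normal likelihood contributes (σ²)^(−n/2) exp(−SS/(2σ²)), so the posterior is Inverse-Gamma(α + n/2, β + SS/2) = Inverse-Gamma(5.5, 42.445).
The mode of Inverse-Gamma(a, b) is b/(a+1) = 42.445/6.5 ≈ 6.5300.

σ̂²_MAP = 6.5300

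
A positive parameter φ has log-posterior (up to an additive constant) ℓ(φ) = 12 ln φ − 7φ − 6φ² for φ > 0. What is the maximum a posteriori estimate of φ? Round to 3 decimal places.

ℓ'(φ) = 12/φ − 7 − 12φ. Setting this to zero and multiplying by φ: 12φ² + 7φ − 12 = 0.
φ = (−7 + √(7² + 4·12·12)) / (2·12) = (−7 + √625) / 24 = (−7 + 25)/24 = 3/4.
ℓ''(φ) = −12/φ² − 12 < 0, confirming a maximum.

φ̂_MAP = 0.750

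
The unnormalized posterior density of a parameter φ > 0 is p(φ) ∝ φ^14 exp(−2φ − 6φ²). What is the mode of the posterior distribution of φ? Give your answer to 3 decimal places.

φ̂_MAP = 1.000

ℓ'(φ) = 14/φ − 2 − 12φ. Setting this to zero and multiplying by φ: 12φ² + 2φ − 14 = 0.
φ = (−2 + √(2² + 4·12·14)) / (2·12) = (−2 + √676) / 24 = (−2 + 26)/24 = 1.
ℓ''(φ) = −14/φ² − 12 < 0, confirming a maximum.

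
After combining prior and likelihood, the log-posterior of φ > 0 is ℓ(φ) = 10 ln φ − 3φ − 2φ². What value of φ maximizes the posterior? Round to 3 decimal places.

ℓ'(φ) = 10/φ − 3 − 4φ. Setting this to zero and multiplying by φ: 4φ² + 3φ − 10 = 0.
φ = (−3 + √(3² + 4·4·10)) / (2·4) = (−3 + √169) / 8 = (−3 + 13)/8 = 5/4.
ℓ''(φ) = −10/φ² − 4 < 0, confirming a maximum.

φ̂_MAP = 1.250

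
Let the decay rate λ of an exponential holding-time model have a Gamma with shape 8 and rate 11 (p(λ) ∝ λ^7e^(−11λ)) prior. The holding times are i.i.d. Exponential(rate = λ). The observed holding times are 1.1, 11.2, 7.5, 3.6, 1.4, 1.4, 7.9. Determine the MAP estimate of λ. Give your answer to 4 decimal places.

λ̂_MAP = 0.3104

The Exponential(rate=λ) likelihood is ∝ λ^n e^(−λΣtᵢ). Here n = 7 and Σtᵢ = 1.1 + 11.2 + 7.5 + 3.6 + 1.4 + 1.4 + 7.9 = 34.1.
Posterior ∝ λ^7e^(−11λ) · λ^7e^(−34.1λ) = λ^14e^(−45.1λ), i.e. Gamma(15, 45.1).
Mode = (a−1)/b = 14/45.1 ≈ 0.3104.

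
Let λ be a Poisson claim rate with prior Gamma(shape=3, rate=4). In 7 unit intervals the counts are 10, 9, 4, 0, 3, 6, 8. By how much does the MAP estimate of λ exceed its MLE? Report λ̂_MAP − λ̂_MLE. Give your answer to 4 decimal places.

MAP − MLE = -1.8961

Σxᵢ = 40. Posterior is Gamma(43, 11); MAP = (43−1)/11 = 42/11 ≈ 3.81818.
MLE = x̄ = 40/7 ≈ 5.71429.
Difference = 42/11 − 40/7 = -146/77 ≈ -1.8961.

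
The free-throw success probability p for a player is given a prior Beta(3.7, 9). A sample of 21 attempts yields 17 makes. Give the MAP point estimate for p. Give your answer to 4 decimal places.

Prior: Beta(3.7, 9).
Data: 17 successes in 21 trials. The binomial likelihood contributes p^17(1−p)^4, so the posterior is Beta(3.7+17, 9+4) = Beta(20.7, 13).
For Beta(a, b) with a, b > 1 the mode is (a−1)/(a+b−2) = 19.7/31.7 ≈ 0.6215.

p̂_MAP = 0.6215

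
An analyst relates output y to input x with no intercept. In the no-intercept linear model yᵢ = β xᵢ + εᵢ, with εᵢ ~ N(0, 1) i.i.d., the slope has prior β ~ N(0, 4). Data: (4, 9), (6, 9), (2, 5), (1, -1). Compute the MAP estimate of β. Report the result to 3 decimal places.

β̂_MAP = 1.729

log p(β | y) = −Σ(yᵢ − βxᵢ)²/(2·1) − β²/(2·4) + const.
Setting the derivative to zero: Σxᵢ(yᵢ − βxᵢ)/1 − β/4 = 0, so β = Σxᵢyᵢ / (Σxᵢ² + σ²/τ²).
Σxᵢyᵢ = 4·9 + 6·9 + 2·5 + 1·(-1) = 99; Σxᵢ² = 57; σ²/τ² = 0.25.
β̂_MAP = 99 / (57 + 0.25) = 99/57.25 ≈ 1.729.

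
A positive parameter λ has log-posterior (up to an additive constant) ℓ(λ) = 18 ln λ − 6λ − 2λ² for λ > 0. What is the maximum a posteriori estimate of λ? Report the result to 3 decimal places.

ℓ'(λ) = 18/λ − 6 − 4λ. Setting this to zero and multiplying by λ: 4λ² + 6λ − 18 = 0.
λ = (−6 + √(6² + 4·4·18)) / (2·4) = (−6 + √324) / 8 = (−6 + 18)/8 = 3/2.
ℓ''(λ) = −18/λ² − 4 < 0, confirming a maximum.

λ̂_MAP = 1.500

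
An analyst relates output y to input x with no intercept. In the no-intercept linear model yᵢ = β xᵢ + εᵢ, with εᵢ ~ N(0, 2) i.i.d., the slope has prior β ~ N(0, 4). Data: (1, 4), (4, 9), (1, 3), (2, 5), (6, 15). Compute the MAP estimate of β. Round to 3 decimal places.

β̂_MAP = 2.444

log p(β | y) = −Σ(yᵢ − βxᵢ)²/(2·2) − β²/(2·4) + const.
Setting the derivative to zero: Σxᵢ(yᵢ − βxᵢ)/2 − β/4 = 0, so β = Σxᵢyᵢ / (Σxᵢ² + σ²/τ²).
Σxᵢyᵢ = 1·4 + 4·9 + 1·3 + 2·5 + 6·15 = 143; Σxᵢ² = 58; σ²/τ² = 0.5.
β̂_MAP = 143 / (58 + 0.5) = 143/58.5 ≈ 2.444.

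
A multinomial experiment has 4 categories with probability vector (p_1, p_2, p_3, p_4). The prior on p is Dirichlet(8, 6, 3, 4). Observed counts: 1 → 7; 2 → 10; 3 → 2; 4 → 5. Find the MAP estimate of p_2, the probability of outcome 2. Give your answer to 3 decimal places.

The posterior is Dirichlet(αᵢ + nᵢ) = Dirichlet(15, 16, 5, 9).
For a Dirichlet(a₁,…,a_K) with all aᵢ > 1, the mode has j-th component (aⱼ − 1)/(Σaᵢ − K).
Here Σaᵢ = 45 and K = 4, so p_2 = (16 − 1)/(45 − 4) = 15/41 ≈ 0.366.

MAP estimate: 0.366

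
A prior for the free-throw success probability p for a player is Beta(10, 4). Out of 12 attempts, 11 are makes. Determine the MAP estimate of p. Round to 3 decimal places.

p̂_MAP = 0.833

Prior: Beta(10, 4).
Data: 11 successes in 12 trials. The binomial likelihood contributes p^11(1−p)^1, so the posterior is Beta(10+11, 4+1) = Beta(21, 5).
For Beta(a, b) with a, b > 1 the mode is (a−1)/(a+b−2) = 20/24 ≈ 0.833.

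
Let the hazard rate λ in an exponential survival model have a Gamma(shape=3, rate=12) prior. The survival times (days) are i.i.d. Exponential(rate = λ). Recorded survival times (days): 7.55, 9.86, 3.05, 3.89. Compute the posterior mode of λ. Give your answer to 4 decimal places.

λ̂_MAP = 0.1651

The Exponential(rate=λ) likelihood is ∝ λ^n e^(−λΣtᵢ). Here n = 4 and Σtᵢ = 7.55 + 9.86 + 3.05 + 3.89 = 24.35.
Posterior ∝ λ^2e^(−12λ) · λ^4e^(−24.35λ) = λ^6e^(−36.35λ), i.e. Gamma(7, 36.35).
Mode = (a−1)/b = 6/36.35 ≈ 0.1651.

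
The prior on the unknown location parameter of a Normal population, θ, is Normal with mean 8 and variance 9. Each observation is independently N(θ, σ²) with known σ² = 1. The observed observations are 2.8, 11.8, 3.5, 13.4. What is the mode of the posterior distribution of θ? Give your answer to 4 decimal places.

n = 4; x̄ = (2.8 + 11.8 + 3.5 + 13.4)/4 = 31.5/4 = 7.875.
For a Normal prior and Normal likelihood with known variance, the posterior is Normal; its mode equals its mean, the precision-weighted average.
Prior precision 1/σ₀² = 1/9; data precision n/σ² = 4/1 = 4.
θ̂ = ((1/9)·8 + 4·7.875) / (1/9 + 4) = (583/18)/(37/9) = 583/74 ≈ 7.8784.

θ̂_MAP = 7.8784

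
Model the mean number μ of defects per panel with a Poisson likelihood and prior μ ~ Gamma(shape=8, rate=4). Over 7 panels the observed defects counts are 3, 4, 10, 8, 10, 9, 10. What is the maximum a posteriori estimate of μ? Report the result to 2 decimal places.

μ̂_MAP = 5.55

Σxᵢ = 3+4+10+8+10+9+10 = 54, with n = 7.
Posterior ∝ μ^7e^(−4μ) · μ^54e^(−7μ) = μ^61e^(−11μ), i.e. Gamma(shape=62, rate=11).
The mode of a Gamma(a, b) with a ≥ 1 (shape–rate) is (a−1)/b = 61/11 ≈ 5.55.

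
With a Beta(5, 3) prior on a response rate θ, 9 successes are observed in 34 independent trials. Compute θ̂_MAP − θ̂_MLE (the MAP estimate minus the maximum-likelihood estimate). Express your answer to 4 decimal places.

Posterior is Beta(14, 28); MAP = (14−1)/(42−2) = 13/40 ≈ 0.32500.
MLE ignores the prior: θ̂_MLE = k/n = 9/34 ≈ 0.26471.
Difference = 13/40 − 9/34 = 41/680 ≈ 0.0603.

MAP − MLE = 0.0603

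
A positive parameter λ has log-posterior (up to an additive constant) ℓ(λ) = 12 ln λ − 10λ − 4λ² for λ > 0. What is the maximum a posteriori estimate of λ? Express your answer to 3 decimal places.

λ̂_MAP = 0.750

ℓ'(λ) = 12/λ − 10 − 8λ. Setting this to zero and multiplying by λ: 8λ² + 10λ − 12 = 0.
λ = (−10 + √(10² + 4·8·12)) / (2·8) = (−10 + √484) / 16 = (−10 + 22)/16 = 3/4.
ℓ''(λ) = −12/λ² − 8 < 0, confirming a maximum.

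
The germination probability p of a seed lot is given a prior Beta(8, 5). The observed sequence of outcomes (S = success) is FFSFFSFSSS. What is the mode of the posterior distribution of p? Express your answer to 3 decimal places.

Prior: Beta(8, 5).
Data: 5 successes in 10 trials (from the sequence). The binomial likelihood contributes p^5(1−p)^5, so the posterior is Beta(8+5, 5+5) = Beta(13, 10).
For Beta(a, b) with a, b > 1 the mode is (a−1)/(a+b−2) = 12/21 ≈ 0.571.

p̂_MAP = 0.571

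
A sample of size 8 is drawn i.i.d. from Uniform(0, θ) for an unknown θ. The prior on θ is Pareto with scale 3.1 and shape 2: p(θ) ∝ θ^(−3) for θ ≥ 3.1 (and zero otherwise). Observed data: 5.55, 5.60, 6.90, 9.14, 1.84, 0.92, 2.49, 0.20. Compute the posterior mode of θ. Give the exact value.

The Uniform(0, θ) likelihood is θ^(−n) for θ ≥ max(xᵢ), zero otherwise. Here max(xᵢ) = 9.14.
Posterior ∝ θ^(−3) · θ^(−8) = θ^(−11) on θ ≥ max(3.1, 9.14) = 9.14.
This density is strictly decreasing in θ, so the posterior mode lies at the lower boundary of the support.

θ̂_MAP = 9.14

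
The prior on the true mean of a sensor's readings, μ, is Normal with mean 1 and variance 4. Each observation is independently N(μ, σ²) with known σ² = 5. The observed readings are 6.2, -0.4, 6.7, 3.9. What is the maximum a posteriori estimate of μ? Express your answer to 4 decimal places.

n = 4; x̄ = (6.2 + (-0.4) + 6.7 + 3.9)/4 = 16.4/4 = 4.1.
For a Normal prior and Normal likelihood with known variance, the posterior is Normal; its mode equals its mean, the precision-weighted average.
Prior precision 1/σ₀² = 1/4 = 0.25; data precision n/σ² = 4/5 = 0.8.
μ̂ = (0.25·1 + 0.8·4.1) / (0.25 + 0.8) = 3.53/1.05 = 353/105 ≈ 3.3619.

μ̂_MAP = 3.3619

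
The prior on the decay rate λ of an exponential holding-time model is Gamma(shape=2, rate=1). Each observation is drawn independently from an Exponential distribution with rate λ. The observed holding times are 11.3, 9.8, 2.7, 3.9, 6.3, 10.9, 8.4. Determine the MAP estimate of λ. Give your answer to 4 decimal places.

λ̂_MAP = 0.1473

The Exponential(rate=λ) likelihood is ∝ λ^n e^(−λΣtᵢ). Here n = 7 and Σtᵢ = 11.3 + 9.8 + 2.7 + 3.9 + 6.3 + 10.9 + 8.4 = 53.3.
Posterior ∝ λe^(−1λ) · λ^7e^(−53.3λ) = λ^8e^(−54.3λ), i.e. Gamma(9, 54.3).
Mode = (a−1)/b = 8/54.3 ≈ 0.1473.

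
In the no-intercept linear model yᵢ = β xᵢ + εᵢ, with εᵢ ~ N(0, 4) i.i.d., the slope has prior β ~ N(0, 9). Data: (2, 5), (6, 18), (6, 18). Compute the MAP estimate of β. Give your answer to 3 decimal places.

β̂_MAP = 2.956

log p(β | y) = −Σ(yᵢ − βxᵢ)²/(2·4) − β²/(2·9) + const.
Setting the derivative to zero: Σxᵢ(yᵢ − βxᵢ)/4 − β/9 = 0, so β = Σxᵢyᵢ / (Σxᵢ² + σ²/τ²).
Σxᵢyᵢ = 2·5 + 6·18 + 6·18 = 226; Σxᵢ² = 76; σ²/τ² = 4/9.
β̂_MAP = 226 / (76 + 4/9) = 226/(688/9) = 1017/344 ≈ 2.956.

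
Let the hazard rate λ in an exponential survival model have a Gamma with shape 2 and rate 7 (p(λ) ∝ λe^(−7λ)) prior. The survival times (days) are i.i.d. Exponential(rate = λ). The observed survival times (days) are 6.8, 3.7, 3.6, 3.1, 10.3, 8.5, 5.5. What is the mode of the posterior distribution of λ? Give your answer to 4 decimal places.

λ̂_MAP = 0.1649

The Exponential(rate=λ) likelihood is ∝ λ^n e^(−λΣtᵢ). Here n = 7 and Σtᵢ = 6.8 + 3.7 + 3.6 + 3.1 + 10.3 + 8.5 + 5.5 = 41.5.
Posterior ∝ λe^(−7λ) · λ^7e^(−41.5λ) = λ^8e^(−48.5λ), i.e. Gamma(9, 48.5).
Mode = (a−1)/b = 8/48.5 ≈ 0.1649.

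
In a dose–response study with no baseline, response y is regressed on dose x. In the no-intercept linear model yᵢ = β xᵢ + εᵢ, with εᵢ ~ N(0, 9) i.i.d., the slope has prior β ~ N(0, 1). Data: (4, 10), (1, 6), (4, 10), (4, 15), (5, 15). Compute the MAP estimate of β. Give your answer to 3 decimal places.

log p(β | y) = −Σ(yᵢ − βxᵢ)²/(2·9) − β²/(2·1) + const.
Setting the derivative to zero: Σxᵢ(yᵢ − βxᵢ)/9 − β/1 = 0, so β = Σxᵢyᵢ / (Σxᵢ² + σ²/τ²).
Σxᵢyᵢ = 4·10 + 1·6 + 4·10 + 4·15 + 5·15 = 221; Σxᵢ² = 74; σ²/τ² = 9.
β̂_MAP = 221 / (74 + 9) = 221/83 ≈ 2.663.

β̂_MAP = 2.663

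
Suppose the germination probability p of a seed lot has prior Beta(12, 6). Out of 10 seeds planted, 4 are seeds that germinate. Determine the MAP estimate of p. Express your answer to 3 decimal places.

p̂_MAP = 0.577

Prior: Beta(12, 6).
Data: 4 successes in 10 trials. The binomial likelihood contributes p^4(1−p)^6, so the posterior is Beta(12+4, 6+6) = Beta(16, 12).
For Beta(a, b) with a, b > 1 the mode is (a−1)/(a+b−2) = 15/26 ≈ 0.577.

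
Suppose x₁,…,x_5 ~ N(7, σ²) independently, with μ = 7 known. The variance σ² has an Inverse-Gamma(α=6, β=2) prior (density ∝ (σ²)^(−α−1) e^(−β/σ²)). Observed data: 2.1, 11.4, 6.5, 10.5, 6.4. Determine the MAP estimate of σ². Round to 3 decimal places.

σ̂²_MAP = 3.170

Sum of squared deviations about the known mean: SS = (2.1−7)² + (11.4−7)² + (6.5−7)² + (10.5−7)² + (6.4−7)² = 56.23.
The Normal likelihood contributes (σ²)^(−n/2) exp(−SS/(2σ²)), so the posterior is Inverse-Gamma(α + n/2, β + SS/2) = Inverse-Gamma(8.5, 30.115).
The mode of Inverse-Gamma(a, b) is b/(a+1) = 30.115/9.5 ≈ 3.170.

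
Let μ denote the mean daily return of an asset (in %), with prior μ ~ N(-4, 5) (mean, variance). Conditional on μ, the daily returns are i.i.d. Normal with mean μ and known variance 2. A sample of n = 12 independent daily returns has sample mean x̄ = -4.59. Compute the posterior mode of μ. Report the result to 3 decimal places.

n = 12, x̄ = -4.59.
For a Normal prior and Normal likelihood with known variance, the posterior is Normal; its mode equals its mean, the precision-weighted average.
Prior precision 1/σ₀² = 1/5 = 0.2; data precision n/σ² = 12/2 = 6.
μ̂ = (0.2·(-4) + 6·(-4.59)) / (0.2 + 6) = (-28.34)/6.2 = -1417/310 ≈ -4.571.

μ̂_MAP = -4.571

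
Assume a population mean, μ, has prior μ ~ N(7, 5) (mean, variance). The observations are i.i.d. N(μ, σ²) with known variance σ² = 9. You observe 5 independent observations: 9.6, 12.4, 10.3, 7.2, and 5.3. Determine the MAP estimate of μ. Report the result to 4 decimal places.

n = 5; x̄ = (9.6 + 12.4 + 10.3 + 7.2 + 5.3)/5 = 44.8/5 = 8.96.
For a Normal prior and Normal likelihood with known variance, the posterior is Normal; its mode equals its mean, the precision-weighted average.
Prior precision 1/σ₀² = 1/5 = 0.2; data precision n/σ² = 5/9.
μ̂ = (0.2·7 + (5/9)·8.96) / (0.2 + 5/9) = (287/45)/(34/45) = 287/34 ≈ 8.4412.

μ̂_MAP = 8.4412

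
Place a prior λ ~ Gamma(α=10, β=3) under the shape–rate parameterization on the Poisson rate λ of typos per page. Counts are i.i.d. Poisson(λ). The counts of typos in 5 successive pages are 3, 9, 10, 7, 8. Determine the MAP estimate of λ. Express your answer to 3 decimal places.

Σxᵢ = 3+9+10+7+8 = 37, with n = 5.
Posterior ∝ λ^9e^(−3λ) · λ^37e^(−5λ) = λ^46e^(−8λ), i.e. Gamma(shape=47, rate=8).
The mode of a Gamma(a, b) with a ≥ 1 (shape–rate) is (a−1)/b = 46/8 ≈ 5.750.

λ̂_MAP = 5.750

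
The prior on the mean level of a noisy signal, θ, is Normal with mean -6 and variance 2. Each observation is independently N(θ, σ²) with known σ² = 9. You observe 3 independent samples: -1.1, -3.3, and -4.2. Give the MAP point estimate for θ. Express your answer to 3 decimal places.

θ̂_MAP = -4.747

n = 3; x̄ = ((-1.1) + (-3.3) + (-4.2))/3 = -8.6/3 = -43/15 ≈ -2.8667.
For a Normal prior and Normal likelihood with known variance, the posterior is Normal; its mode equals its mean, the precision-weighted average.
Prior precision 1/σ₀² = 1/2 = 0.5; data precision n/σ² = 3/9 = 1/3.
θ̂ = (0.5·(-6) + (1/3)·(-43/15)) / (0.5 + 1/3) = (-178/45)/(5/6) = -356/75 ≈ -4.747.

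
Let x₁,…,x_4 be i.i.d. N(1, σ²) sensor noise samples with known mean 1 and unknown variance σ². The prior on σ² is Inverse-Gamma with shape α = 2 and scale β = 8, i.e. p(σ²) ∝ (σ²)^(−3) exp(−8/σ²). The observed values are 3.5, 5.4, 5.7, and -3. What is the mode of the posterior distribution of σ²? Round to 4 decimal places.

Sum of squared deviations about the known mean: SS = (3.5−1)² + (5.4−1)² + (5.7−1)² + (-3−1)² = 63.7.
The Normal likelihood contributes (σ²)^(−n/2) exp(−SS/(2σ²)), so the posterior is Inverse-Gamma(α + n/2, β + SS/2) = Inverse-Gamma(4, 39.85).
The mode of Inverse-Gamma(a, b) is b/(a+1) = 39.85/5 ≈ 7.9700.

σ̂²_MAP = 7.9700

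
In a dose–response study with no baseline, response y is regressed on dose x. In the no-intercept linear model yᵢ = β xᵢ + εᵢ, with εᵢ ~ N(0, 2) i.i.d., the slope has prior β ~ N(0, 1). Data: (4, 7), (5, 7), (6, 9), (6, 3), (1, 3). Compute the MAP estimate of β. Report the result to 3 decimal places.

log p(β | y) = −Σ(yᵢ − βxᵢ)²/(2·2) − β²/(2·1) + const.
Setting the derivative to zero: Σxᵢ(yᵢ − βxᵢ)/2 − β/1 = 0, so β = Σxᵢyᵢ / (Σxᵢ² + σ²/τ²).
Σxᵢyᵢ = 4·7 + 5·7 + 6·9 + 6·3 + 1·3 = 138; Σxᵢ² = 114; σ²/τ² = 2.
β̂_MAP = 138 / (114 + 2) = 138/116 ≈ 1.190.

β̂_MAP = 1.190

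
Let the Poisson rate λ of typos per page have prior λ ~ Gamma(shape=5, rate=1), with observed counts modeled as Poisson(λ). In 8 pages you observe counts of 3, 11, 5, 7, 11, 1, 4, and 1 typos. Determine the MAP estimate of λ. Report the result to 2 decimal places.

λ̂_MAP = 5.22

Σxᵢ = 3+11+5+7+11+1+4+1 = 43, with n = 8.
Posterior ∝ λ^4e^(−1λ) · λ^43e^(−8λ) = λ^47e^(−9λ), i.e. Gamma(shape=48, rate=9).
The mode of a Gamma(a, b) with a ≥ 1 (shape–rate) is (a−1)/b = 47/9 ≈ 5.22.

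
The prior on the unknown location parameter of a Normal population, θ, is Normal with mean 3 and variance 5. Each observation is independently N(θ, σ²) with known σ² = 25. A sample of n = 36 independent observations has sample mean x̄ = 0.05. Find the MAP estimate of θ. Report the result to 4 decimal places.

n = 36, x̄ = 0.05.
For a Normal prior and Normal likelihood with known variance, the posterior is Normal; its mode equals its mean, the precision-weighted average.
Prior precision 1/σ₀² = 1/5 = 0.2; data precision n/σ² = 36/25 = 1.44.
θ̂ = (0.2·3 + 1.44·0.05) / (0.2 + 1.44) = 0.672/1.64 = 84/205 ≈ 0.4098.

θ̂_MAP = 0.4098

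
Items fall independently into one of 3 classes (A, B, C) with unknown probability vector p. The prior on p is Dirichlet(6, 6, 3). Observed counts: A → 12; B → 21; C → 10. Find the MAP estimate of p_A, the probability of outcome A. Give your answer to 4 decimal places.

MAP estimate of p_A = 0.3091

The posterior is Dirichlet(αᵢ + nᵢ) = Dirichlet(18, 27, 13).
For a Dirichlet(a₁,…,a_K) with all aᵢ > 1, the mode has j-th component (aⱼ − 1)/(Σaᵢ − K).
Here Σaᵢ = 58 and K = 3, so p_A = (18 − 1)/(58 − 3) = 17/55 ≈ 0.3091.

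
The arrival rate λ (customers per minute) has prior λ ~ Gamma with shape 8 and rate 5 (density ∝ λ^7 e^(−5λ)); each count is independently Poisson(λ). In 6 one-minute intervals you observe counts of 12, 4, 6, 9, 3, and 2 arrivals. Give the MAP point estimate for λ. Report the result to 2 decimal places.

λ̂_MAP = 3.91

Σxᵢ = 12+4+6+9+3+2 = 36, with n = 6.
Posterior ∝ λ^7e^(−5λ) · λ^36e^(−6λ) = λ^43e^(−11λ), i.e. Gamma(shape=44, rate=11).
The mode of a Gamma(a, b) with a ≥ 1 (shape–rate) is (a−1)/b = 43/11 ≈ 3.91.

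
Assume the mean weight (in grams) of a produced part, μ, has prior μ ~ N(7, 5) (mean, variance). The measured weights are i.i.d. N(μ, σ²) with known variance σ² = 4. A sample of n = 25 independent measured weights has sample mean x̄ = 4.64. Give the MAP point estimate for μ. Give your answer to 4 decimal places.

μ̂_MAP = 4.7132

n = 25, x̄ = 4.64.
For a Normal prior and Normal likelihood with known variance, the posterior is Normal; its mode equals its mean, the precision-weighted average.
Prior precision 1/σ₀² = 1/5 = 0.2; data precision n/σ² = 25/4 = 6.25.
μ̂ = (0.2·7 + 6.25·4.64) / (0.2 + 6.25) = 30.4/6.45 = 608/129 ≈ 4.7132.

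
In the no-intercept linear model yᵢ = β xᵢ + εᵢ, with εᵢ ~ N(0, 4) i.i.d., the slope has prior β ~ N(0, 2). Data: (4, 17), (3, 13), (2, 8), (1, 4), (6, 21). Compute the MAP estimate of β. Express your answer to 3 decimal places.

β̂_MAP = 3.721

log p(β | y) = −Σ(yᵢ − βxᵢ)²/(2·4) − β²/(2·2) + const.
Setting the derivative to zero: Σxᵢ(yᵢ − βxᵢ)/4 − β/2 = 0, so β = Σxᵢyᵢ / (Σxᵢ² + σ²/τ²).
Σxᵢyᵢ = 4·17 + 3·13 + 2·8 + 1·4 + 6·21 = 253; Σxᵢ² = 66; σ²/τ² = 2.
β̂_MAP = 253 / (66 + 2) = 253/68 ≈ 3.721.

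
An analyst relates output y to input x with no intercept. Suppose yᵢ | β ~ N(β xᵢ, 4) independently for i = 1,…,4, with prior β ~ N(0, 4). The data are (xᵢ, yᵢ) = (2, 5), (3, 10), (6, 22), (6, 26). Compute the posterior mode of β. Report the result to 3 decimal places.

β̂_MAP = 3.814

log p(β | y) = −Σ(yᵢ − βxᵢ)²/(2·4) − β²/(2·4) + const.
Setting the derivative to zero: Σxᵢ(yᵢ − βxᵢ)/4 − β/4 = 0, so β = Σxᵢyᵢ / (Σxᵢ² + σ²/τ²).
Σxᵢyᵢ = 2·5 + 3·10 + 6·22 + 6·26 = 328; Σxᵢ² = 85; σ²/τ² = 1.
β̂_MAP = 328 / (85 + 1) = 328/86 ≈ 3.814.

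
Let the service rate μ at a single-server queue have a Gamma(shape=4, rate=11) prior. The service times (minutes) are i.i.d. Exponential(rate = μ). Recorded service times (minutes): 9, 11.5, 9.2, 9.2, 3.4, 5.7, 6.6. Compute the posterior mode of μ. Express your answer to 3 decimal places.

The Exponential(rate=μ) likelihood is ∝ μ^n e^(−μΣtᵢ). Here n = 7 and Σtᵢ = 9 + 11.5 + 9.2 + 9.2 + 3.4 + 5.7 + 6.6 = 54.6.
Posterior ∝ μ^3e^(−11μ) · μ^7e^(−54.6μ) = μ^10e^(−65.6μ), i.e. Gamma(11, 65.6).
Mode = (a−1)/b = 10/65.6 ≈ 0.152.

μ̂_MAP = 0.152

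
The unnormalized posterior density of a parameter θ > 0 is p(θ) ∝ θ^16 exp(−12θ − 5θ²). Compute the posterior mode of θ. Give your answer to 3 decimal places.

ℓ'(θ) = 16/θ − 12 − 10θ. Setting this to zero and multiplying by θ: 10θ² + 12θ − 16 = 0.
θ = (−12 + √(12² + 4·10·16)) / (2·10) = (−12 + √784) / 20 = (−12 + 28)/20 = 4/5.
ℓ''(θ) = −16/θ² − 10 < 0, confirming a maximum.

θ̂_MAP = 0.800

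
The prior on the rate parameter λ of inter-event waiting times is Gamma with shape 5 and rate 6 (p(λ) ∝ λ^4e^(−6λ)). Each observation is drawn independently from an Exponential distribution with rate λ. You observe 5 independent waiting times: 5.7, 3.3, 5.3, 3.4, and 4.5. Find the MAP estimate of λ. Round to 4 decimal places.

λ̂_MAP = 0.3191

The Exponential(rate=λ) likelihood is ∝ λ^n e^(−λΣtᵢ). Here n = 5 and Σtᵢ = 5.7 + 3.3 + 5.3 + 3.4 + 4.5 = 22.2.
Posterior ∝ λ^4e^(−6λ) · λ^5e^(−22.2λ) = λ^9e^(−28.2λ), i.e. Gamma(10, 28.2).
Mode = (a−1)/b = 9/28.2 ≈ 0.3191.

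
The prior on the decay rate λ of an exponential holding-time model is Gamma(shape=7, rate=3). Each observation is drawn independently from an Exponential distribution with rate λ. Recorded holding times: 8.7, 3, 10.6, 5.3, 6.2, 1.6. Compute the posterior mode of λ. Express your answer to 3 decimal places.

The Exponential(rate=λ) likelihood is ∝ λ^n e^(−λΣtᵢ). Here n = 6 and Σtᵢ = 8.7 + 3 + 10.6 + 5.3 + 6.2 + 1.6 = 35.4.
Posterior ∝ λ^6e^(−3λ) · λ^6e^(−35.4λ) = λ^12e^(−38.4λ), i.e. Gamma(13, 38.4).
Mode = (a−1)/b = 12/38.4 ≈ 0.313.

λ̂_MAP = 0.313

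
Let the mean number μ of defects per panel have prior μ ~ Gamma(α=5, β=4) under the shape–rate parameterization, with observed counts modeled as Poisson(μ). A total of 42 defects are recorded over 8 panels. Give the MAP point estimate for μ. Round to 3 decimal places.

μ̂_MAP = 3.833

Σxᵢ = 42, n = 8.
Posterior ∝ μ^4e^(−4μ) · μ^42e^(−8μ) = μ^46e^(−12μ), i.e. Gamma(shape=47, rate=12).
The mode of a Gamma(a, b) with a ≥ 1 (shape–rate) is (a−1)/b = 46/12 ≈ 3.833.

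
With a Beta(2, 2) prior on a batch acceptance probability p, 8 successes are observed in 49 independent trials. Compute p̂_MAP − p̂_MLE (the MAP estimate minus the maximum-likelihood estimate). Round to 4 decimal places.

Posterior is Beta(10, 43); MAP = (10−1)/(53−2) = 9/51 ≈ 0.17647.
MLE ignores the prior: p̂_MLE = k/n = 8/49 ≈ 0.16327.
Difference = 9/51 − 8/49 = 11/833 ≈ 0.0132.

MAP − MLE = 0.0132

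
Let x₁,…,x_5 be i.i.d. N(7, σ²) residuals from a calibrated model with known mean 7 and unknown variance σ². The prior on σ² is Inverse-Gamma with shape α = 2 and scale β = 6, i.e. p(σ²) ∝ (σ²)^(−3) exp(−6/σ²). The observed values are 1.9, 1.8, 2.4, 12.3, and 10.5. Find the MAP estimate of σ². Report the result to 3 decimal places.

Sum of squared deviations about the known mean: SS = (1.9−7)² + (1.8−7)² + (2.4−7)² + (12.3−7)² + (10.5−7)² = 114.55.
The Normal likelihood contributes (σ²)^(−n/2) exp(−SS/(2σ²)), so the posterior is Inverse-Gamma(α + n/2, β + SS/2) = Inverse-Gamma(4.5, 63.275).
The mode of Inverse-Gamma(a, b) is b/(a+1) = 63.275/5.5 ≈ 11.505.

σ̂²_MAP = 11.505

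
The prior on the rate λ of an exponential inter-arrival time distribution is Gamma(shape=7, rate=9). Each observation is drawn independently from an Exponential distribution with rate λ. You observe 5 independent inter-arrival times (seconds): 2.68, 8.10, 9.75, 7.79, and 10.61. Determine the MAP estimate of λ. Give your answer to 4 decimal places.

The Exponential(rate=λ) likelihood is ∝ λ^n e^(−λΣtᵢ). Here n = 5 and Σtᵢ = 2.68 + 8.10 + 9.75 + 7.79 + 10.61 = 38.93.
Posterior ∝ λ^6e^(−9λ) · λ^5e^(−38.93λ) = λ^11e^(−47.93λ), i.e. Gamma(12, 47.93).
Mode = (a−1)/b = 11/47.93 ≈ 0.2295.

λ̂_MAP = 0.2295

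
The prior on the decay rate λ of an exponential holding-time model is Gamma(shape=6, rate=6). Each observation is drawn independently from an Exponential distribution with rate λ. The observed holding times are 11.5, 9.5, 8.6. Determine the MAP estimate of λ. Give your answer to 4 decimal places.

The Exponential(rate=λ) likelihood is ∝ λ^n e^(−λΣtᵢ). Here n = 3 and Σtᵢ = 11.5 + 9.5 + 8.6 = 29.6.
Posterior ∝ λ^5e^(−6λ) · λ^3e^(−29.6λ) = λ^8e^(−35.6λ), i.e. Gamma(9, 35.6).
Mode = (a−1)/b = 8/35.6 ≈ 0.2247.

λ̂_MAP = 0.2247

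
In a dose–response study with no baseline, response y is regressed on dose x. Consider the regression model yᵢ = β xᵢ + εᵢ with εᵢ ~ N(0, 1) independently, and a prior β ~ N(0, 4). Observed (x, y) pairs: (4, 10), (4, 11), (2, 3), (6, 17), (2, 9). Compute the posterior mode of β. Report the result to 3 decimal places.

log p(β | y) = −Σ(yᵢ − βxᵢ)²/(2·1) − β²/(2·4) + const.
Setting the derivative to zero: Σxᵢ(yᵢ − βxᵢ)/1 − β/4 = 0, so β = Σxᵢyᵢ / (Σxᵢ² + σ²/τ²).
Σxᵢyᵢ = 4·10 + 4·11 + 2·3 + 6·17 + 2·9 = 210; Σxᵢ² = 76; σ²/τ² = 0.25.
β̂_MAP = 210 / (76 + 0.25) = 210/76.25 ≈ 2.754.

β̂_MAP = 2.754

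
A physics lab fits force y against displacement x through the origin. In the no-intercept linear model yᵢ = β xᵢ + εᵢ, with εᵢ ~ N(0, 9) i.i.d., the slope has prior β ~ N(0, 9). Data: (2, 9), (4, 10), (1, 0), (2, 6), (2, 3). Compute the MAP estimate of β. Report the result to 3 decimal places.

log p(β | y) = −Σ(yᵢ − βxᵢ)²/(2·9) − β²/(2·9) + const.
Setting the derivative to zero: Σxᵢ(yᵢ − βxᵢ)/9 − β/9 = 0, so β = Σxᵢyᵢ / (Σxᵢ² + σ²/τ²).
Σxᵢyᵢ = 2·9 + 4·10 + 1·0 + 2·6 + 2·3 = 76; Σxᵢ² = 29; σ²/τ² = 1.
β̂_MAP = 76 / (29 + 1) = 76/30 ≈ 2.533.

β̂_MAP = 2.533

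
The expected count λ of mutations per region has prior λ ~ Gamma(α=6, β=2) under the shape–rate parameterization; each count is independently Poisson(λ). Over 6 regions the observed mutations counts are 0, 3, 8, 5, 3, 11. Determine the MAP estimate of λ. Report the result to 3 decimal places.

Σxᵢ = 0+3+8+5+3+11 = 30, with n = 6.
Posterior ∝ λ^5e^(−2λ) · λ^30e^(−6λ) = λ^35e^(−8λ), i.e. Gamma(shape=36, rate=8).
The mode of a Gamma(a, b) with a ≥ 1 (shape–rate) is (a−1)/b = 35/8 ≈ 4.375.

λ̂_MAP = 4.375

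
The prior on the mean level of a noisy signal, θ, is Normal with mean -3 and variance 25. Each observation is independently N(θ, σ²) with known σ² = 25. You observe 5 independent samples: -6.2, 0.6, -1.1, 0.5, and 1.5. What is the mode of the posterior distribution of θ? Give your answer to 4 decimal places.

θ̂_MAP = -1.2833

n = 5; x̄ = ((-6.2) + 0.6 + (-1.1) + 0.5 + 1.5)/5 = -4.7/5 = -0.94.
For a Normal prior and Normal likelihood with known variance, the posterior is Normal; its mode equals its mean, the precision-weighted average.
Prior precision 1/σ₀² = 1/25 = 0.04; data precision n/σ² = 5/25 = 0.2.
θ̂ = (0.04·(-3) + 0.2·(-0.94)) / (0.04 + 0.2) = (-0.308)/0.24 = -77/60 ≈ -1.2833.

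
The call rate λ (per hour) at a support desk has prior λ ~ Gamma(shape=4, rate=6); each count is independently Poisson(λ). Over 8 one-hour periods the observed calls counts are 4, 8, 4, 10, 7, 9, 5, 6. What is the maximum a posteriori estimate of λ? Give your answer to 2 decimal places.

λ̂_MAP = 4.00

Σxᵢ = 4+8+4+10+7+9+5+6 = 53, with n = 8.
Posterior ∝ λ^3e^(−6λ) · λ^53e^(−8λ) = λ^56e^(−14λ), i.e. Gamma(shape=57, rate=14).
The mode of a Gamma(a, b) with a ≥ 1 (shape–rate) is (a−1)/b = 56/14 ≈ 4.00.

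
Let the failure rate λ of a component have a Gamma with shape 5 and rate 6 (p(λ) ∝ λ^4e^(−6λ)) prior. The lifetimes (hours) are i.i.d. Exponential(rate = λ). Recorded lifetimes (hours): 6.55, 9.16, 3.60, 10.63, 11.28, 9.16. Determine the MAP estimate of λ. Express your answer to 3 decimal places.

The Exponential(rate=λ) likelihood is ∝ λ^n e^(−λΣtᵢ). Here n = 6 and Σtᵢ = 6.55 + 9.16 + 3.60 + 10.63 + 11.28 + 9.16 = 50.38.
Posterior ∝ λ^4e^(−6λ) · λ^6e^(−50.38λ) = λ^10e^(−56.38λ), i.e. Gamma(11, 56.38).
Mode = (a−1)/b = 10/56.38 ≈ 0.177.

λ̂_MAP = 0.177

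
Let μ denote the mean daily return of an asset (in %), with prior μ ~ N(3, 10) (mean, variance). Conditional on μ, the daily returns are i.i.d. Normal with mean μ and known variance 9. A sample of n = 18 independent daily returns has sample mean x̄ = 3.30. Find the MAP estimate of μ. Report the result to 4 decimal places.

μ̂_MAP = 3.2857

n = 18, x̄ = 3.30.
For a Normal prior and Normal likelihood with known variance, the posterior is Normal; its mode equals its mean, the precision-weighted average.
Prior precision 1/σ₀² = 1/10 = 0.1; data precision n/σ² = 18/9 = 2.
μ̂ = (0.1·3 + 2·3.3) / (0.1 + 2) = 6.9/2.1 = 23/7 ≈ 3.2857.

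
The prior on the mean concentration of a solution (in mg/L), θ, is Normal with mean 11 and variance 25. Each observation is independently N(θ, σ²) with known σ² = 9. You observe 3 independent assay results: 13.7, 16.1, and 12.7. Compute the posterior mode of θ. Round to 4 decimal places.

n = 3; x̄ = (13.7 + 16.1 + 12.7)/3 = 42.5/3 = 85/6 ≈ 14.1667.
For a Normal prior and Normal likelihood with known variance, the posterior is Normal; its mode equals its mean, the precision-weighted average.
Prior precision 1/σ₀² = 1/25 = 0.04; data precision n/σ² = 3/9 = 1/3.
θ̂ = (0.04·11 + (1/3)·(85/6)) / (0.04 + 1/3) = (2323/450)/(28/75) = 2323/168 ≈ 13.8274.

θ̂_MAP = 13.8274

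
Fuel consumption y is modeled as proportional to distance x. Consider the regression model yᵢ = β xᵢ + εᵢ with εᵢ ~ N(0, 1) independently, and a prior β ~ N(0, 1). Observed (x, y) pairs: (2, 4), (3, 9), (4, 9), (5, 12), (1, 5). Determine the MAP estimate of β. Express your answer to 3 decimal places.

β̂_MAP = 2.429

log p(β | y) = −Σ(yᵢ − βxᵢ)²/(2·1) − β²/(2·1) + const.
Setting the derivative to zero: Σxᵢ(yᵢ − βxᵢ)/1 − β/1 = 0, so β = Σxᵢyᵢ / (Σxᵢ² + σ²/τ²).
Σxᵢyᵢ = 2·4 + 3·9 + 4·9 + 5·12 + 1·5 = 136; Σxᵢ² = 55; σ²/τ² = 1.
β̂_MAP = 136 / (55 + 1) = 136/56 ≈ 2.429.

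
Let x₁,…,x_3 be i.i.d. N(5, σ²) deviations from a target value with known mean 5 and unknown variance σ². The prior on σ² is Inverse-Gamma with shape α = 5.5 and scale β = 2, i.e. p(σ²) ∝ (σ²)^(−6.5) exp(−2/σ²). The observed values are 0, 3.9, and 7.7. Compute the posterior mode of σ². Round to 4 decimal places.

σ̂²_MAP = 2.3438

Sum of squared deviations about the known mean: SS = (0−5)² + (3.9−5)² + (7.7−5)² = 33.5.
The Normal likelihood contributes (σ²)^(−n/2) exp(−SS/(2σ²)), so the posterior is Inverse-Gamma(α + n/2, β + SS/2) = Inverse-Gamma(7, 18.75).
The mode of Inverse-Gamma(a, b) is b/(a+1) = 18.75/8 ≈ 2.3438.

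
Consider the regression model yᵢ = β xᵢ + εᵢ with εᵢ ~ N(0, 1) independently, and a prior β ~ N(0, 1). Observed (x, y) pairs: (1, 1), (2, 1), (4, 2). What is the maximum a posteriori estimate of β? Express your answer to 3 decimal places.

β̂_MAP = 0.500

log p(β | y) = −Σ(yᵢ − βxᵢ)²/(2·1) − β²/(2·1) + const.
Setting the derivative to zero: Σxᵢ(yᵢ − βxᵢ)/1 − β/1 = 0, so β = Σxᵢyᵢ / (Σxᵢ² + σ²/τ²).
Σxᵢyᵢ = 1·1 + 2·1 + 4·2 = 11; Σxᵢ² = 21; σ²/τ² = 1.
β̂_MAP = 11 / (21 + 1) = 11/22 ≈ 0.500.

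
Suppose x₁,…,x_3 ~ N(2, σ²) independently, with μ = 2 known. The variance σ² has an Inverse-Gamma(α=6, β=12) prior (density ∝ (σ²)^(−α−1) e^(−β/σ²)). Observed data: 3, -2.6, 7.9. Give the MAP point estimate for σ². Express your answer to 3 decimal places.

σ̂²_MAP = 4.763

Sum of squared deviations about the known mean: SS = (3−2)² + (-2.6−2)² + (7.9−2)² = 56.97.
The Normal likelihood contributes (σ²)^(−n/2) exp(−SS/(2σ²)), so the posterior is Inverse-Gamma(α + n/2, β + SS/2) = Inverse-Gamma(7.5, 40.485).
The mode of Inverse-Gamma(a, b) is b/(a+1) = 40.485/8.5 ≈ 4.763.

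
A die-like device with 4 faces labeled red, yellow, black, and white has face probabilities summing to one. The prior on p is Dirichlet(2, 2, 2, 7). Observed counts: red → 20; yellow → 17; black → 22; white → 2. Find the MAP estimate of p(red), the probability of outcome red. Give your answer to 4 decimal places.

The posterior is Dirichlet(αᵢ + nᵢ) = Dirichlet(22, 19, 24, 9).
For a Dirichlet(a₁,…,a_K) with all aᵢ > 1, the mode has j-th component (aⱼ − 1)/(Σaᵢ − K).
Here Σaᵢ = 74 and K = 4, so p(red) = (22 − 1)/(74 − 4) = 21/70 ≈ 0.3000.

MAP estimate of p(red) = 0.3000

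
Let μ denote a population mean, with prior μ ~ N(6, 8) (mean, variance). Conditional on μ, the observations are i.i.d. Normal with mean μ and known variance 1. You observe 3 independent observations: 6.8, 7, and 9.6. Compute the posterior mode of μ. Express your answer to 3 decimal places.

μ̂_MAP = 7.728

n = 3; x̄ = (6.8 + 7 + 9.6)/3 = 23.4/3 = 7.8.
For a Normal prior and Normal likelihood with known variance, the posterior is Normal; its mode equals its mean, the precision-weighted average.
Prior precision 1/σ₀² = 1/8 = 0.125; data precision n/σ² = 3/1 = 3.
μ̂ = (0.125·6 + 3·7.8) / (0.125 + 3) = 24.15/3.125 = 7.728.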